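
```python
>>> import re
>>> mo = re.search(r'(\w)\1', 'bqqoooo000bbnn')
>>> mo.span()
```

(1, 3)

After group 1 captures some text, `\1` only succeeds where that same text appears again.
`re.search` tries every starting position until one works.
The match spans [1:3] → 'qq'.
Captured: group 1 = 'q'.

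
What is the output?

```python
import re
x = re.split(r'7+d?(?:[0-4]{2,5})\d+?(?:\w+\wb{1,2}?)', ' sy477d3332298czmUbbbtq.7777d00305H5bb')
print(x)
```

Pattern: one or more of a literal '7'; then optionally a literal 'd'; then 2 to 5 of a character in [0-4] (non-capturing group); then one or more of a digit (lazy); then one or more of a word character, then a word character, then 1 to 2 of the literal 'b' (lazy) (non-capturing group).
Matches to split on: at [4:21] → '77d3332298czmUbbb'; at [24:38] → '7777d00305H5bb'.
`split` removes every match and returns the 3 fragments in between.

[' sy4', 'tq.', '']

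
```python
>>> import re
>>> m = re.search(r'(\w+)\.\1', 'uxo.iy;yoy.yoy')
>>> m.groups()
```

('yoy',)

The match spans [7:14] → 'yoy.yoy'.
Captured: group 1 = 'yoy'.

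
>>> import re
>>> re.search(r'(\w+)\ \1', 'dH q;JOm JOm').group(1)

'JOm'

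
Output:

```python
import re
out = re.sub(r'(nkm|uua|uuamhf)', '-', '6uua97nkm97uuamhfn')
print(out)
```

Branches in `(...|...)` are attempted left-to-right; the first branch that allows the whole pattern to succeed is taken.
Matches: at [1:4] → 'uua'; at [6:9] → 'nkm'; at [11:14] → 'uua'.
`sub` substitutes '-' at each match site.

6-97-97-mhfn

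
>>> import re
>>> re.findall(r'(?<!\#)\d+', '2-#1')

['2']

The negative lookahead/lookbehind blocks any match where the forbidden context is present.
Walking the string: at [0:1] → '2'.
No capturing groups, so `findall` returns the 1 full match string.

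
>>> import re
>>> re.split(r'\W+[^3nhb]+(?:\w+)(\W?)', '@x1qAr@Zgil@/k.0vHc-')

['', '-', '']

Pattern: one or more of a non-word character; then one or more of any character except [3nhb]; then one or more of a word character (non-capturing group); then optionally a non-word character (captured).
Matches to split on: at [0:20] → '@x1qAr@Zgil@/k.0vHc-'.
The group in the pattern means `split` returns the separators' captures alongside the pieces.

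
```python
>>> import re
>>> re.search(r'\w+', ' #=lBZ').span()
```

(3, 6)

The pattern matches one or more of a word character.
`re.search` tries every starting position until one works.
The match spans [3:6] → 'lBZ'.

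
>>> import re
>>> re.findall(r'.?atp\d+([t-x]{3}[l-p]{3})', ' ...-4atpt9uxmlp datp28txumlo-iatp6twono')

This matches optionally any character, then the literal 'atp', then one or more of a digit; then exactly 3 of a character in [t-x], then exactly 3 of a character in [l-p] (captured).
Scanning left to right: at [17:29] match 'datp28txumlo', group 1 = 'txumlo'.
With a single group, `findall` returns only what that group captured — 1 item.

['txumlo']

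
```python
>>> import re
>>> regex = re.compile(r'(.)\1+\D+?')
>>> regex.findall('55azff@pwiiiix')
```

['5', 'f', 'i']

A backreference is literal: `\1` must see the identical characters the first group matched.
With a single group, `findall` returns only what that group captured — 3 items.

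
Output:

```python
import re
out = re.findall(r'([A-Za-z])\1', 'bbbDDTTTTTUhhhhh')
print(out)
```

The backreference `\1` re-matches whatever the first group consumed, character for character.
One capturing group, so `findall` returns just the captured substring from each match — 6 in all.

['b', 'D', 'T', 'T', 'h', 'h']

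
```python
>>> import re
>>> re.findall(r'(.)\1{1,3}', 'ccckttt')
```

`\1` is not a pattern — it's the concrete string captured by group 1, re-applied verbatim.
One capturing group, so `findall` returns just the captured substring from each match — 2 in all.

['c', 't']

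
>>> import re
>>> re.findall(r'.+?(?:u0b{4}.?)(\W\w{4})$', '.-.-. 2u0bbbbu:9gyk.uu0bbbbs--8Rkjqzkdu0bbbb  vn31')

Pattern: one or more of any character (lazy); then the literal 'u0', then exactly 4 of a literal 'b', then optionally any character (non-capturing group); then a non-word character, then exactly 4 of a word character (captured); then anchored at the end.
`findall` collects group 1 from the one match (1 total).

[' vn31']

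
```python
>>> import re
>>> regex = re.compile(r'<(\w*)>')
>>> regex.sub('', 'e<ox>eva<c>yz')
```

'eevayz'

Matches: at [1:5] → '<ox>'; at [8:11] → '<c>'.
`sub` substitutes '' at each match site.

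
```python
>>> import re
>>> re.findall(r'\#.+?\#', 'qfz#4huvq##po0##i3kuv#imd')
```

The `?` after the quantifier makes it lazy — it takes as little as possible before letting the rest of the pattern try.
Matches: at [3:10] → '#4huvq#'; at [10:15] → '#po0#'; at [15:22] → '#i3kuv#'.
`findall` yields the raw match text (3 of them) because the pattern has no groups.

['#4huvq#', '#po0#', '#i3kuv#']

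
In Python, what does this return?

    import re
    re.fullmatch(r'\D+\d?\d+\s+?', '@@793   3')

Pattern: one or more of a non-digit, then optionally a digit, then one or more of a digit; then one or more of whitespace (lazy).
`re.fullmatch` requires the pattern to consume the entire string.
Here the string isn't matched end-to-end, so the call returns None.

None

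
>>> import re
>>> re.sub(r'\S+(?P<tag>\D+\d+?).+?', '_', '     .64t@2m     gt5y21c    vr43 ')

'     __ '

Pattern: one or more of a non-whitespace character; then one or more of a non-digit, then one or more of a digit (lazy) (captured as 'tag'); then one or more of any character (lazy).
Because the quantifier is non-greedy, it stops expanding at the earliest point where the rest of the pattern can succeed.
Matches: at [5:21] → '.64t@2m     gt5y'; at [21:32] → '21c    vr43'.
Each match is replaced by '_'.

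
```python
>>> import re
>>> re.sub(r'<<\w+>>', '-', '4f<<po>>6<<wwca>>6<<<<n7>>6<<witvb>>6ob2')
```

'4f-6-6<<-6-6ob2'

Matches: at [2:8] → '<<po>>'; at [9:17] → '<<wwca>>'; at [20:26] → '<<n7>>'; at [27:36] → '<<witvb>>'.
`sub` substitutes '-' at each match site.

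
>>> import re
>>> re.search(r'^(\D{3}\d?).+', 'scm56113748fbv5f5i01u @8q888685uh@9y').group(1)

'scm5'

Pattern: anchored at the start of the string; then exactly 3 of a non-digit, then optionally a digit (captured); then one or more of any character.
Unlike `match`, `search` isn't anchored — it looks for the pattern anywhere in the string.
The match spans [0:36] → 'scm56113748fbv5f5i01u @8q888685uh@9y'.
Captured: group 1 = 'scm5'.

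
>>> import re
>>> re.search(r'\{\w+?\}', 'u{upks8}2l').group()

The match spans [1:8] → '{upks8}'.

'{upks8}'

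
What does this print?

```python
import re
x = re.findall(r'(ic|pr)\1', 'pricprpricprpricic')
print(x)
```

['pr', 'pr', 'ic']

A backreference is literal: `\1` must see the identical characters the first group matched.
Matches: at [4:8] match 'prpr', group 1 = 'pr'; at [10:14] match 'prpr', group 1 = 'pr'; at [14:18] match 'icic', group 1 = 'ic'.
With a single group, `findall` returns only what that group captured — 3 items.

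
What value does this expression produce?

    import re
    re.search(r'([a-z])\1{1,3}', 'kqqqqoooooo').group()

'qqqq'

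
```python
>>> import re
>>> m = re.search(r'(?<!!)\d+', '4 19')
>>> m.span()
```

(0, 1)

`(?!…)`/`(?<!…)` only lets a position through if the neighbouring text does NOT match; no characters are consumed.
`re.search` scans for the first position where the pattern succeeds.
The match spans [0:1] → '4'.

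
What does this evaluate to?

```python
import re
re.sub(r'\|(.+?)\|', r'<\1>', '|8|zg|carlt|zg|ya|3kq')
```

A non-greedy quantifier consumes as few characters as it can — just enough that the remainder of the pattern still matches from where it stops; whatever follows it matches normally.
The replacement refers to a captured group, so each match is rewritten using its own captured text.

'<8>zg<carlt>zg<ya>3kq'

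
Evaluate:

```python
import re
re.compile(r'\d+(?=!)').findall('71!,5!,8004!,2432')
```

The `(?=…)`/`(?<=…)` assertion just peeks at neighbouring text; it doesn't advance the match position.
With no groups in the pattern, `findall` gives back each whole match — 3 here.

['71', '5', '8004']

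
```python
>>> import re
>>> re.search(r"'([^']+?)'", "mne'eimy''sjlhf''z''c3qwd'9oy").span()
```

(3, 9)

The match spans [3:9] → "'eimy'".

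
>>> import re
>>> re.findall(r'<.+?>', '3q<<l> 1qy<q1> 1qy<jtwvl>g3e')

Walking the string: at [2:6] → '<<l>'; at [10:14] → '<q1>'; at [18:25] → '<jtwvl>'.
`findall` yields the raw match text (3 of them) because the pattern has no groups.

['<<l>', '<q1>', '<jtwvl>']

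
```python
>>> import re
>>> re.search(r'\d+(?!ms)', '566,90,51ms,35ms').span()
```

(0, 3)

A negative assertion filters positions out without eating any characters.
`re.search` scans for the first position where the pattern succeeds.
The match spans [0:3] → '566'.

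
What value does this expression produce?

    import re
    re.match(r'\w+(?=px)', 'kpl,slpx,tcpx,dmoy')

None

`re.match` won't scan ahead — the pattern has to work from the very first character.
Here position 0 doesn't satisfy it, so the call returns None.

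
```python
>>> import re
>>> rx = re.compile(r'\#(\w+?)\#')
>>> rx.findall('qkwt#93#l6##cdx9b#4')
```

['93', 'cdx9b']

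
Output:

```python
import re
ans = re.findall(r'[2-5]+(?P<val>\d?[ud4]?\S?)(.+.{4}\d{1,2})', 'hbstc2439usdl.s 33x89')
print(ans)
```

[('9us', 'dl.s 33x89')]

This matches one or more of a character in [2-5]; then optionally a digit, then optionally one of [ud4], then optionally a non-whitespace character (captured as 'val'); then one or more of any character, then exactly 4 of any character, then 1 to 2 of a digit (captured).
Matches: at [5:21] match '2439usdl.s 33x89', groups = ('9us', 'dl.s 33x89').
2 groups means the one result is a tuple of 2 captured strings — 1 here.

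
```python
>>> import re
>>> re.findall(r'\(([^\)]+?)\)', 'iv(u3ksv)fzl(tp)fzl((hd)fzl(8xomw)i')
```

['u3ksv', 'tp', '(hd', '8xomw']

Scanning left to right: at [2:9] match '(u3ksv)', group 1 = 'u3ksv'; at [12:16] match '(tp)', group 1 = 'tp'; at [19:24] match '((hd)', group 1 = '(hd'; at [27:34] match '(8xomw)', group 1 = '8xomw'.
One capturing group, so `findall` returns just the captured substring from each match — 4 in all.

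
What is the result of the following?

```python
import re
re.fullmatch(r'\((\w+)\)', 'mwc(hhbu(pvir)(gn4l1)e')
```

`re.fullmatch` is like wrapping the pattern in `^…$` (in single-line mode).
Here there's no way to consume every character, so the call returns None.

None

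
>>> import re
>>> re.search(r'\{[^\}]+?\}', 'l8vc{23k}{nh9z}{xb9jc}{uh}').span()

The match spans [4:9] → '{23k}'.

(4, 9)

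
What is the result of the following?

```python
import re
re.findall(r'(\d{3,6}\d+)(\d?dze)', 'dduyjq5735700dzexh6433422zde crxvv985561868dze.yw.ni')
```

[('5735700', 'dze'), ('985561868', 'dze')]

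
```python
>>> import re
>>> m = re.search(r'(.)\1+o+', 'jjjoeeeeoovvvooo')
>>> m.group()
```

'jjjo'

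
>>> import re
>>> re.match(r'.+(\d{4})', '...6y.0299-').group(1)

'0299'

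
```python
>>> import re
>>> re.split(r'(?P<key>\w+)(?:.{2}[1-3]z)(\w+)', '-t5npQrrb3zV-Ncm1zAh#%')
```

['-', 't5npQr', 'V', '-', 'N', 'Ah', '#%']

Pattern: one or more of a word character (captured as 'key'); then exactly 2 of any character, then a character in [1-3], then the literal 'z' (non-capturing group); then one or more of a word character (captured).
Matches to split on: at [1:12] → 't5npQrrb3zV'; at [13:20] → 'Ncm1zAh'.
With a capturing group present, the delimiter's captured portion is kept in the result list.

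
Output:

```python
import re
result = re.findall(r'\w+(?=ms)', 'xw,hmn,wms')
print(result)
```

['w']

The lookaround is zero-width — it requires the adjacent text to match without consuming it, so the asserted text isn't part of the match.
Matches: at [7:8] → 'w'.
No capturing groups, so `findall` returns the 1 full match string.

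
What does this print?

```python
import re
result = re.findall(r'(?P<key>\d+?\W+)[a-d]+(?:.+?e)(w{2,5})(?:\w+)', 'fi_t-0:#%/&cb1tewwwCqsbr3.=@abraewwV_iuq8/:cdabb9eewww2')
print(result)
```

[('0:#%/&', 'www'), ('8/:', 'www')]

With the lazy modifier that quantifier settles for the fewest repetitions that let the rest of the pattern succeed (the atoms after it are unaffected and can still be greedy).
`findall` packs the 2 group values into a tuple for every match.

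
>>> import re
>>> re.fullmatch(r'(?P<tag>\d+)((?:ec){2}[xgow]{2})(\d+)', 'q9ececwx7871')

None

This matches one or more of a digit (captured as 'tag'); then the literal 'ec' repeated 2 times, then exactly 2 of one of [xgow] (captured); then one or more of a digit (captured).
For `fullmatch`, every character of the input must be accounted for by the pattern.
Here the pattern can't cover the whole string, so the call returns None.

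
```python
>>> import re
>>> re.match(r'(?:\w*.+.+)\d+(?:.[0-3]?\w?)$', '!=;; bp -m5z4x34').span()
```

`match` is anchored at position 0; if the pattern doesn't fit there, it returns None.
The match spans [0:16] → '!=;; bp -m5z4x34'.

(0, 16)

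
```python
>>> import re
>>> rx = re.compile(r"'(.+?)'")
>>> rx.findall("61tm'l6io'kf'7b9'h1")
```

['l6io', '7b9']

With the lazy modifier that quantifier settles for the fewest repetitions that let the rest of the pattern succeed (the atoms after it are unaffected and can still be greedy).
Scanning left to right: at [4:10] match "'l6io'", group 1 = 'l6io'; at [12:17] match "'7b9'", group 1 = '7b9'.
`findall` collects group 1 from each match (2 total).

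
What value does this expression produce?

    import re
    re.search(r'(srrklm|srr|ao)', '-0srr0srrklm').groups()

('srr',)

The match spans [2:5] → 'srr'.
Captured: group 1 = 'srr'.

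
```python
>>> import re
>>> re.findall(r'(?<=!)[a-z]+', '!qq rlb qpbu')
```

Lookahead/lookbehind check context without consuming it, so the matched span excludes the asserted characters.
With no groups in the pattern, `findall` gives back each whole match — 1 here.

['qq']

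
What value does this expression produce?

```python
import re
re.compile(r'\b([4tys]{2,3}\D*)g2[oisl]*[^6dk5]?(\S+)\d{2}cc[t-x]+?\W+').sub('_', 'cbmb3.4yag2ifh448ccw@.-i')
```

This matches a word boundary (`\b`, zero-width); then 2 to 3 of one of [4tys], then zero or more of a non-digit (captured); then the literal 'g2', then zero or more of one of [oisl], then optionally any character except [6dk5]; then one or more of a non-whitespace character (captured); then exactly 2 of a digit, then the literal 'cc'; then one or more of a character in [t-x] (lazy), then one or more of a non-word character.
Matches: at [6:23] → '4yag2ifh448ccw@.-'.
Each match is replaced by '_'.

'cbmb3._i'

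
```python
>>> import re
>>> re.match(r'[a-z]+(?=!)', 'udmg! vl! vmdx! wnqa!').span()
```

Because the assertion is zero-width, the text it checks is not consumed and won't appear in the result.
`re.match` only tries the pattern at the start of the string.
The match spans [0:4] → 'udmg'.

(0, 4)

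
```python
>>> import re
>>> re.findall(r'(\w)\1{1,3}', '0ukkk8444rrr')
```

A backreference is literal: `\1` must see the identical characters the first group matched.
Because there's exactly one group, `findall` drops the full match and keeps group 1 from each hit.

['k', '4', 'r']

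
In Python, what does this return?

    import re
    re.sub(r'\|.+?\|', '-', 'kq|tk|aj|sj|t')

'kq-aj-t'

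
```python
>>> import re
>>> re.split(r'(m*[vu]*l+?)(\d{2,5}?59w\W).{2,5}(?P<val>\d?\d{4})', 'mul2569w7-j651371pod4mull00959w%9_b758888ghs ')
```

['mul2569w7-j651371pod4', 'mull', '00959w%', '8888', 'ghs ']

The pattern matches zero or more of a literal 'm', then zero or more of one of [vu], then one or more of a literal 'l' (lazy) (captured); then 2 to 5 of a digit (lazy), then the literal '59w', then a non-word character (captured); then 2 to 5 of any character; then optionally a digit, then exactly 4 of a digit (captured as 'val').
Matches to split on: at [21:41] → 'mull00959w%9_b758888'.
`re.split` interleaves the captured-group text with the surrounding fragments.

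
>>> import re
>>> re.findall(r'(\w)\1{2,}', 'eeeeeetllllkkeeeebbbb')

The backreference `\1` re-matches whatever the first group consumed, character for character.
Walking the string: at [0:6] match 'eeeeee', group 1 = 'e'; at [7:11] match 'llll', group 1 = 'l'; at [13:17] match 'eeee', group 1 = 'e'; at [17:21] match 'bbbb', group 1 = 'b'.
Because there's exactly one group, `findall` drops the full match and keeps group 1 from each hit.

['e', 'l', 'e', 'b']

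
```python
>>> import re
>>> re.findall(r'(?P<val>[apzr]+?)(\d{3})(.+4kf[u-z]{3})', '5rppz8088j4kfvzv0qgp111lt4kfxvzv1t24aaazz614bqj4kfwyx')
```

[('rppz', '808', '8j4kfvzv0qgp111lt4kfxvzv1t24aaazz614bqj4kfwyx')]

This matches one or more of one of [apzr] (lazy) (captured as 'val'); then exactly 3 of a digit (captured); then one or more of any character, then the literal '4kf', then exactly 3 of a character in [u-z] (captured).
Scanning left to right: at [1:53] match 'rppz8088j4kfvzv0qgp111lt4kfxvzv1t24aaazz614bqj4kfwyx', groups = ('rppz', '808', '8j4kfvzv0qgp111lt4kfxvzv1t24aaazz614bqj4kfwyx').
`findall` packs the 3 group values into a tuple for every match.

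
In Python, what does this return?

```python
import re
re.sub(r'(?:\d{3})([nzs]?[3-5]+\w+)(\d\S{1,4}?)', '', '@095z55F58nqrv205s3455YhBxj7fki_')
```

'@ki_'

Lazy quantifiers expand one character at a time until the remainder of the pattern can match.
Each match is replaced by ''.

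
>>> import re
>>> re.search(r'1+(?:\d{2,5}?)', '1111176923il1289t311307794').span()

This matches one or more of a literal '1'; then 2 to 5 of a digit (lazy) (non-capturing group).
A `+?`/`*?`/`{m,n}?` starts at its minimum and grows only as far as needed for what follows to match.
`re.search` scans for the first position where the pattern succeeds.
The match spans [0:7] → '1111176'.

(0, 7)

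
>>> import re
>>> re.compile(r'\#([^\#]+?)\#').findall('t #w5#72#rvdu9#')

['w5', 'rvdu9']

One capturing group, so `findall` returns just the captured substring from each match — 2 in all.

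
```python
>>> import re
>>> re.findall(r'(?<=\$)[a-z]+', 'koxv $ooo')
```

['ooo']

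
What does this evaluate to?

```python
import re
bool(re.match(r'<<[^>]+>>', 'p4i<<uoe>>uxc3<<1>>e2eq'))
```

`match` is anchored at position 0; if the pattern doesn't fit there, it returns None.
Here the string doesn't start with a match, so the call returns None, and `bool(None)` is False.

False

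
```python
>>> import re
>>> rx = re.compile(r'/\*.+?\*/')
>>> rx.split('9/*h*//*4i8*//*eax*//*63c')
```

Matches to split on: at [1:6] → '/*h*/'; at [6:13] → '/*4i8*/'; at [13:20] → '/*eax*/'.
`split` removes every match and returns the 4 fragments in between.

['9', '', '', '/*63c']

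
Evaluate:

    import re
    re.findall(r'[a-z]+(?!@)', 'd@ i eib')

The negative lookaround is zero-width — it rules out positions where the adjacent text would match, without consuming anything.
Matches: at [3:4] → 'i'; at [5:8] → 'eib'.
Since nothing is captured, `findall` lists the 2 matched substrings directly.

['i', 'eib']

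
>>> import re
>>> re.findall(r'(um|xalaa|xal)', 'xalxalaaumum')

['xal', 'xalaa', 'um', 'um']

The regex engine tests alternatives in the order written; an earlier branch that matches wins even if a later one would match more.
`findall` collects group 1 from each match (4 total).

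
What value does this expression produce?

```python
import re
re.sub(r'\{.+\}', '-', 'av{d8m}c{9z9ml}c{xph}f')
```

'av-f'

Matches: at [2:21] → '{d8m}c{9z9ml}c{xph}'.
Every occurrence is swapped for '-'.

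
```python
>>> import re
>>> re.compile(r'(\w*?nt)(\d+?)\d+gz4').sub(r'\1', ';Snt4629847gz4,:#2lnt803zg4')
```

Pattern: zero or more of a word character (lazy), then the literal 'nt' (captured); then one or more of a digit (lazy) (captured); then one or more of a digit, then the literal 'gz4'.
Matches: at [1:14] → 'Snt4629847gz4'.
`\1` in the replacement pulls in group 1's text for each match.

';Snt,:#2lnt803zg4'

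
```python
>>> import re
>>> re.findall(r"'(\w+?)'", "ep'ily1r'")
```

Scanning left to right: at [2:9] match "'ily1r'", group 1 = 'ily1r'.
Because there's exactly one group, `findall` drops the full match and keeps group 1 from the one hit.

['ily1r']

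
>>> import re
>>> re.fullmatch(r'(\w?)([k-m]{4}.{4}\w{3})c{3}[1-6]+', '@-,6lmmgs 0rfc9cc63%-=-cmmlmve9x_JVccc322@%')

None

Pattern: optionally a word character (captured); then exactly 4 of a character in [k-m], then exactly 4 of any character, then exactly 3 of a word character (captured); then exactly 3 of the literal 'c', then one or more of a character in [1-6].
`re.fullmatch` is like wrapping the pattern in `^…$` (in single-line mode).
Here the pattern can't cover the whole string, so the call returns None.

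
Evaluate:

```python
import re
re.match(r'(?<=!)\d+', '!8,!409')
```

None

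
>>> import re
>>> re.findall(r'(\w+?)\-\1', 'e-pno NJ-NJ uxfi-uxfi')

`\1` is not a pattern — it's the concrete string captured by group 1, re-applied verbatim.
Matches: at [6:11] match 'NJ-NJ', group 1 = 'NJ'; at [12:21] match 'uxfi-uxfi', group 1 = 'uxfi'.
Because there's exactly one group, `findall` drops the full match and keeps group 1 from each hit.

['NJ', 'uxfi']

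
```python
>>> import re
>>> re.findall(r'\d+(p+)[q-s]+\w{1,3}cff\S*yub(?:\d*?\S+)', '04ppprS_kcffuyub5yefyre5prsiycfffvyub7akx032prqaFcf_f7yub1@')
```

['ppp']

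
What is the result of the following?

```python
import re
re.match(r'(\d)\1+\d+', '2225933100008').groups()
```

After group 1 captures some text, `\1` only succeeds where that same text appears again.
With `match`, the pattern is implicitly anchored at the beginning.
The match spans [0:13] → '2225933100008'.
Captured: group 1 = '2'.

('2',)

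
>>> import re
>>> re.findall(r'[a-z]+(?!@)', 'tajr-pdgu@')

Because the assertion is negative and zero-width, positions next to the forbidden text are skipped.
Matches: at [0:4] → 'tajr'; at [5:8] → 'pdg'.
Since nothing is captured, `findall` lists the 2 matched substrings directly.

['tajr', 'pdg']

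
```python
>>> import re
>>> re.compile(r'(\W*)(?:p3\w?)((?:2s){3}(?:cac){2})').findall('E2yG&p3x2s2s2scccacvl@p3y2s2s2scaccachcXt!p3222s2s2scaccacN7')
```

This matches zero or more of a non-word character (captured); then the literal 'p3', then optionally a word character (non-capturing group); then the literal '2s' repeated 3 times, then the literal 'cac' repeated 2 times (captured).
Scanning left to right: at [21:37] match '@p3y2s2s2scaccac', groups = ('@', '2s2s2scaccac').
`findall` packs the 2 group values into a tuple for every match.

[('@', '2s2s2scaccac')]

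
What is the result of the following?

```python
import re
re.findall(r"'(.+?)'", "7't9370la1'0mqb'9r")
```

['t9370la1']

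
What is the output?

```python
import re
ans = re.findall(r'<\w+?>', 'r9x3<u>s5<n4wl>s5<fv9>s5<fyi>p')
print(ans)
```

['<u>', '<n4wl>', '<fv9>', '<fyi>']

`findall` yields the raw match text (4 of them) because the pattern has no groups.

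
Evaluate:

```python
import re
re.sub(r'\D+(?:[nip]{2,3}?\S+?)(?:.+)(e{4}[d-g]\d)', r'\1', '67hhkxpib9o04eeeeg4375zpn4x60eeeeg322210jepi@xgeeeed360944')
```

'67eeeed360944'

`\1` in the replacement pulls in group 1's text for each match.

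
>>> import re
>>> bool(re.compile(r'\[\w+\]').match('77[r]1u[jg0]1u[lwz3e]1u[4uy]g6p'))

`match` is anchored at position 0; if the pattern doesn't fit there, it returns None.
Here the string doesn't start with a match, so the call returns None, and `bool(None)` is False.

False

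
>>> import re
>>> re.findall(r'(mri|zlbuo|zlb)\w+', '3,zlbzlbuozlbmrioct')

['zlb']

With a single group, `findall` returns only what that group captured — 1 item.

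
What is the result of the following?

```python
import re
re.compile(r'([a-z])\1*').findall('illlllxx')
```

['i', 'l', 'x']

`\1` is not a pattern — it's the concrete string captured by group 1, re-applied verbatim.
With a single group, `findall` returns only what that group captured — 3 items.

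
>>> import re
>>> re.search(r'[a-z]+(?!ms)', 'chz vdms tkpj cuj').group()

A negative assertion filters positions out without eating any characters.
The match spans [0:3] → 'chz'.

'chz'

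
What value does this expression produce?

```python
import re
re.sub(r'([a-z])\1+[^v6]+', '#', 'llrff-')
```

'#'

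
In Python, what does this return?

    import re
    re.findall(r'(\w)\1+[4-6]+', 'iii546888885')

A backreference is literal: `\1` must see the identical characters the first group matched.
One capturing group, so `findall` returns just the captured substring from each match — 2 in all.

['i', '8']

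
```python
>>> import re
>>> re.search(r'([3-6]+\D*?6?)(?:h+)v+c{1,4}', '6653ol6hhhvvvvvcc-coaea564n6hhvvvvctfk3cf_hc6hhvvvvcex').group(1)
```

'6653ol6'

Pattern: one or more of a character in [3-6], then zero or more of a non-digit (lazy), then optionally the literal '6' (captured); then one or more of a literal 'h' (non-capturing group); then one or more of a literal 'v', then 1 to 4 of a literal 'c'.
Unlike `match`, `search` isn't anchored — it looks for the pattern anywhere in the string.
The match spans [0:17] → '6653ol6hhhvvvvvcc'.
Captured: group 1 = '6653ol6'.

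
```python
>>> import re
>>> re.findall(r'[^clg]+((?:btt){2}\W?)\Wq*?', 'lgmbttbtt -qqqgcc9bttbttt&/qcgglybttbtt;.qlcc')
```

['bttbtt ', 'bttbtt;']

Pattern: one or more of any character except [clg]; then the literal 'btt' repeated 2 times, then optionally a non-word character (captured); then a non-word character, then zero or more of the literal 'q' (lazy).
Scanning left to right: at [2:11] match 'mbttbtt -', group 1 = 'bttbtt '; at [32:41] match 'ybttbtt;.', group 1 = 'bttbtt;'.
One capturing group, so `findall` returns just the captured substring from each match — 2 in all.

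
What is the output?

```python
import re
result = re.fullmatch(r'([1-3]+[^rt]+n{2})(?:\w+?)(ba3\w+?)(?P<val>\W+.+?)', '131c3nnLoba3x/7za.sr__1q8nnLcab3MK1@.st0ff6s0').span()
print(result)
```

Pattern: one or more of a character in [1-3], then one or more of any character except [rt], then exactly 2 of the literal 'n' (captured); then one or more of a word character (lazy) (non-capturing group); then the literal 'ba3', then one or more of a word character (lazy) (captured); then one or more of a non-word character, then one or more of any character (lazy) (captured as 'val').
For `fullmatch`, every character of the input must be accounted for by the pattern.
The match spans [0:45] → '131c3nnLoba3x/7za.sr__1q8nnLcab3MK1@.st0ff6s0'.
Captured: group 1 = '131c3nn', group 2 = 'ba3x', group 3 = '/7za.sr__1q8nnLcab3MK1@.st0ff6s0'.

(0, 45)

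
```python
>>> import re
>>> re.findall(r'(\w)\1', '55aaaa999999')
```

['5', 'a', 'a', '9', '9', '9']

`\1` is not a pattern — it's the concrete string captured by group 1, re-applied verbatim.
Matches: at [0:2] match '55', group 1 = '5'; at [2:4] match 'aa', group 1 = 'a'; at [4:6] match 'aa', group 1 = 'a'; at [6:8] match '99', group 1 = '9'; at [8:10] match '99', group 1 = '9'; ….
Because there's exactly one group, `findall` drops the full match and keeps group 1 from each hit.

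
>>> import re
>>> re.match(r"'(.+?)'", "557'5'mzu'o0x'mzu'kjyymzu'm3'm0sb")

None

`re.match` only tries the pattern at the start of the string.
Here the pattern fails at index 0, so the call returns None.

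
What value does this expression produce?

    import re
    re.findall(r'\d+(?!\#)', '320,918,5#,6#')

The negative lookaround is zero-width — it rules out positions where the adjacent text would match, without consuming anything.
Scanning left to right: at [0:3] → '320'; at [4:7] → '918'.
No capturing groups, so `findall` returns the 2 full match strings.

['320', '918']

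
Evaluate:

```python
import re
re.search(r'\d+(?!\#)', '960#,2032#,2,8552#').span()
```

(0, 2)

A negative assertion filters positions out without eating any characters.
`re.search` tries every starting position until one works.
The match spans [0:2] → '96'.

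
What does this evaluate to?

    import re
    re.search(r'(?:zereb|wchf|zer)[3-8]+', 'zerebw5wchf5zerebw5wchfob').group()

Unlike `match`, `search` isn't anchored — it looks for the pattern anywhere in the string.
The match spans [7:12] → 'wchf5'.

'wchf5'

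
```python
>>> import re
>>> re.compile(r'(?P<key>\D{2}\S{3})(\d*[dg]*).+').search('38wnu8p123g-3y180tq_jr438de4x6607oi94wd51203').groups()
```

This matches exactly 2 of a non-digit, then exactly 3 of a non-whitespace character (captured as 'key'); then zero or more of a digit, then zero or more of one of [dg] (captured); then one or more of any character.
`re.search` tries every starting position until one works.
The match spans [2:44] → 'wnu8p123g-3y180tq_jr438de4x6607oi94wd51203'.
Captured: group 1 = 'wnu8p', group 2 = '123g'.

('wnu8p', '123g')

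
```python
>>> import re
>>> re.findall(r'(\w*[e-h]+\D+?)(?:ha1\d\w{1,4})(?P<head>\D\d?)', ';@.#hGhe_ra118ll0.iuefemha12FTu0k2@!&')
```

[('iuefem', 'k2')]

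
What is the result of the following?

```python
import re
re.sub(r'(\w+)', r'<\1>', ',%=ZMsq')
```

Pattern: one or more of a word character (captured).
Matches: at [3:7] → 'ZMsq'.
The replacement refers to a captured group, so each match is rewritten using its own captured text.

',%=<ZMsq>'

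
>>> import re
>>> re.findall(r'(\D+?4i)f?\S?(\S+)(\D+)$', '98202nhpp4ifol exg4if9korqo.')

[('ifol exg4i', 'korqo', '.')]

3 groups means the one result is a tuple of 3 captured strings — 1 here.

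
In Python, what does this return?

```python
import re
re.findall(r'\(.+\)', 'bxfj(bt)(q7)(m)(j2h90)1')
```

Matches: at [4:22] → '(bt)(q7)(m)(j2h90)'.
With no groups in the pattern, `findall` gives back each whole match — 1 here.

['(bt)(q7)(m)(j2h90)']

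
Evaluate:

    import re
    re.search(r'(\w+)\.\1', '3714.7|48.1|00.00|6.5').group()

`\1` has to match the exact text group 1 already captured.
`re.search` tries every starting position until one works.
The match spans [12:17] → '00.00'.
Captured: group 1 = '00'.

'00.00'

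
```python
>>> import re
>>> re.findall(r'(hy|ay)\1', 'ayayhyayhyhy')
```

After group 1 captures some text, `\1` only succeeds where that same text appears again.
One capturing group, so `findall` returns just the captured substring from each match — 2 in all.

['ay', 'hy']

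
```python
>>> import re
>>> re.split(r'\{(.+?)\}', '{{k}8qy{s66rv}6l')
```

Matches to split on: at [0:4] → '{{k}'; at [7:14] → '{s66rv}'.
With a capturing group present, the delimiter's captured portion is kept in the result list.

['', '{k', '8qy', 's66rv', '6l']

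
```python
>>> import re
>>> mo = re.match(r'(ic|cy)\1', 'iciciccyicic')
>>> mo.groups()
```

('ic',)

The match spans [0:4] → 'icic'.
Captured: group 1 = 'ic'.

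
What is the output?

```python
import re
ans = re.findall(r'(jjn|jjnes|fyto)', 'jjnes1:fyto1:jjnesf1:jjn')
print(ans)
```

['jjn', 'fyto', 'jjn', 'jjn']

Branches in `(...|...)` are attempted left-to-right; the first branch that allows the whole pattern to succeed is taken.
One capturing group, so `findall` returns just the captured substring from each match — 4 in all.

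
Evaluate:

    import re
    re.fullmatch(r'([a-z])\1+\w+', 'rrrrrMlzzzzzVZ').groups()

('r',)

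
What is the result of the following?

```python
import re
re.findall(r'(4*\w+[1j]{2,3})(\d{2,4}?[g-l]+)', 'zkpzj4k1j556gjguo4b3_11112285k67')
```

Pattern: zero or more of the literal '4', then one or more of a word character, then 2 to 3 of one of [1j] (captured); then 2 to 4 of a digit (lazy), then one or more of a character in [g-l] (captured).
Multiple groups make `findall` return tuples — one 2-tuple for the one match.

[('zkpzj4k1j556gjguo4b3_1111', '2285k')]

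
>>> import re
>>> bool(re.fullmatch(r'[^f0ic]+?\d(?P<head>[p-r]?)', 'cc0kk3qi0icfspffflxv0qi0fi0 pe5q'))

`fullmatch` succeeds only if the pattern covers the string from start to end.
Here there's no way to consume every character, so the call returns None, and `bool(None)` is False.

False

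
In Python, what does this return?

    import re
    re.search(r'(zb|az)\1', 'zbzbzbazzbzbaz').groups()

After group 1 captures some text, `\1` only succeeds where that same text appears again.
`re.search` tries every starting position until one works.
The match spans [0:4] → 'zbzb'.
Captured: group 1 = 'zb'.

('zb',)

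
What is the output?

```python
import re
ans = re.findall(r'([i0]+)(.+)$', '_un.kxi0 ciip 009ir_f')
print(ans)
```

[('i0', ' ciip 009ir_f')]

This matches one or more of one of [i0] (captured); then one or more of any character (captured); then anchored at the end.
Walking the string: at [6:21] match 'i0 ciip 009ir_f', groups = ('i0', ' ciip 009ir_f').
`findall` packs the 2 group values into a tuple for every match.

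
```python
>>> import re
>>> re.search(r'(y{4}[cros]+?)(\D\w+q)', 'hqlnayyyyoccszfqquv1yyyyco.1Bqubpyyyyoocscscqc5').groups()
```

('yyyyo', 'ccszfqq')

The match spans [5:17] → 'yyyyoccszfqq'.
Captured: group 1 = 'yyyyo', group 2 = 'ccszfqq'.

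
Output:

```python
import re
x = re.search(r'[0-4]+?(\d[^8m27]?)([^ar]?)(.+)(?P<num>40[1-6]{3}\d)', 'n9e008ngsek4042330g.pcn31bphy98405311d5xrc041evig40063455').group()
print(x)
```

008ngsek4042330g.pcn31bphy98405311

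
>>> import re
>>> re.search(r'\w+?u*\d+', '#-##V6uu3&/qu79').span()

The `?` after the quantifier makes it lazy — it takes as little as possible before letting the rest of the pattern try.
The match spans [4:6] → 'V6'.

(4, 6)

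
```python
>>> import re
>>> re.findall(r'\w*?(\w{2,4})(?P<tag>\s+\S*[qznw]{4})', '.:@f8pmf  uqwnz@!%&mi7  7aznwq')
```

[('8pmf', '  uqwnz'), ('mi7', '  7aznwq')]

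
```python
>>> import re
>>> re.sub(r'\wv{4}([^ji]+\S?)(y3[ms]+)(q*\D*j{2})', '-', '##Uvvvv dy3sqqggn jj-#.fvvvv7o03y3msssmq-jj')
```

This matches a word character, then exactly 4 of a literal 'v'; then one or more of any character except [ji], then optionally a non-whitespace character (captured); then the literal 'y3', then one or more of one of [ms] (captured); then zero or more of the literal 'q', then zero or more of a non-digit, then exactly 2 of a literal 'j' (captured).
Every occurrence is swapped for '-'.

'##--#.-'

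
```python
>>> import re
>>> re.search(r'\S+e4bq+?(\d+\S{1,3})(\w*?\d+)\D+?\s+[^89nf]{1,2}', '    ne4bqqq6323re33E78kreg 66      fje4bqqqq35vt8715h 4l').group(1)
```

The match spans [4:29] → 'ne4bqqq6323re33E78kreg 66'.
Captured: group 1 = '6323re3', group 2 = '3E78'.

'6323re3'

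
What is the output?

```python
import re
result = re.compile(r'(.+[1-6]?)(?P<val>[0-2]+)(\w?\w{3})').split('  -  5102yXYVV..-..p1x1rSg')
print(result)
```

Pattern: one or more of any character, then optionally a character in [1-6] (captured); then one or more of a character in [0-2] (captured as 'val'); then optionally a word character, then exactly 3 of a word character (captured).
Matches to split on: at [0:26] → '  -  5102yXYVV..-..p1x1rSg'.
`re.split` interleaves the captured-group text with the surrounding fragments.

['', '  -  5102yXYVV..-..p1x', '1', 'rSg', '']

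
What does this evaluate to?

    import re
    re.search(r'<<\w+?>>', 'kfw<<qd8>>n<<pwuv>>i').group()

'<<qd8>>'

Unlike `match`, `search` isn't anchored — it looks for the pattern anywhere in the string.
The match spans [3:10] → '<<qd8>>'.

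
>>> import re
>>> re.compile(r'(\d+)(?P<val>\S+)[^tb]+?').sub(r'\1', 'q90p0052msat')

The pattern matches one or more of a digit (captured); then one or more of a non-whitespace character (captured as 'val'); then one or more of any character except [tb] (lazy).
Matches: at [1:11] → '90p0052msa'.
`\1` in the replacement pulls in group 1's text for each match.

'q90t'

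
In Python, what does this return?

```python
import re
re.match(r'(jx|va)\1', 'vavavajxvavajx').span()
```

A backreference is literal: `\1` must see the identical characters the first group matched.
`re.match` won't scan ahead — the pattern has to work from the very first character.
The match spans [0:4] → 'vava'.
Captured: group 1 = 'va'.

(0, 4)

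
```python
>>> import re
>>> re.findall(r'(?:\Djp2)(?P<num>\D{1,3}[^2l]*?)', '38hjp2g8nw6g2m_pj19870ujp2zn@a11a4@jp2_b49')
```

['g', 'zn@', '_b']

The pattern matches a non-digit, then the literal 'jp2' (non-capturing group); then 1 to 3 of a non-digit, then zero or more of any character except [2l] (lazy) (captured as 'num').
A non-greedy quantifier consumes as few characters as it can — just enough that the remainder of the pattern still matches from where it stops; whatever follows it matches normally.
Scanning left to right: at [2:7] match 'hjp2g', group 1 = 'g'; at [22:29] match 'ujp2zn@', group 1 = 'zn@'; at [34:40] match '@jp2_b', group 1 = '_b'.
With a single group, `findall` returns only what that group captured — 3 items.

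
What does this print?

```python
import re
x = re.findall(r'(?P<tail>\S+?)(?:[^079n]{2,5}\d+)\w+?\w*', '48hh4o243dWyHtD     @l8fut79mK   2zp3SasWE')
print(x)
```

['4', '@', '2']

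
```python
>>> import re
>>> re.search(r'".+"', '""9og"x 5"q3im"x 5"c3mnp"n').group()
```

`search` walks the string left to right and returns the first match it finds.
The match spans [0:25] → '""9og"x 5"q3im"x 5"c3mnp"'.

'""9og"x 5"q3im"x 5"c3mnp"'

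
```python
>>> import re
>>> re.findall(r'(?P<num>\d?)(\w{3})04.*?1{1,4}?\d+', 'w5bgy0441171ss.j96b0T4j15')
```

This matches optionally a digit (captured as 'num'); then exactly 3 of a word character (captured); then the literal '04', then zero or more of any character (lazy); then 1 to 4 of the literal '1' (lazy), then one or more of a digit.
Walking the string: at [1:12] match '5bgy0441171', groups = ('5', 'bgy').
Multiple groups make `findall` return tuples — one 2-tuple for the one match.

[('5', 'bgy')]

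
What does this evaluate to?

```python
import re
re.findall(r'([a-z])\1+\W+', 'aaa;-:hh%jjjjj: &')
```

['a', 'h', 'j']

`\1` has to match the exact text group 1 already captured.
Walking the string: at [0:6] match 'aaa;-:', group 1 = 'a'; at [6:9] match 'hh%', group 1 = 'h'; at [9:17] match 'jjjjj: &', group 1 = 'j'.
One capturing group, so `findall` returns just the captured substring from each match — 3 in all.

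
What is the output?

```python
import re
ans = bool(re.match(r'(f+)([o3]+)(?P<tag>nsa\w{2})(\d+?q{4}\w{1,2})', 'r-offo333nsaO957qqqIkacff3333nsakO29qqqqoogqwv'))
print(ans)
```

False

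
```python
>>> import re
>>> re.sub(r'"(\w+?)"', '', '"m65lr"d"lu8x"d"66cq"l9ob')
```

'ddl9ob'

Matches: at [0:7] → '"m65lr"'; at [8:14] → '"lu8x"'; at [15:21] → '"66cq"'.
Each match is replaced by ''.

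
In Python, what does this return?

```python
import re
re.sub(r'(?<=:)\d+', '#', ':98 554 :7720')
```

':# 554 :#'

The positive lookaround only admits positions where the adjacent text matches; those characters stay outside the span.
`sub` substitutes '#' at each match site.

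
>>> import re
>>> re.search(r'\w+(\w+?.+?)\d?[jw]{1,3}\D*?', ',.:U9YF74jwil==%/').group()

'U9YF74jw'

Pattern: one or more of a word character; then one or more of a word character (lazy), then one or more of any character (lazy) (captured); then optionally a digit, then 1 to 3 of one of [jw], then zero or more of a non-digit (lazy).
The match spans [3:11] → 'U9YF74jw'.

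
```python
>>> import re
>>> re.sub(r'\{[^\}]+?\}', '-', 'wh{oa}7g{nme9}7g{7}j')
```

`sub` substitutes '-' at each match site.

'wh-7g-7g-j'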